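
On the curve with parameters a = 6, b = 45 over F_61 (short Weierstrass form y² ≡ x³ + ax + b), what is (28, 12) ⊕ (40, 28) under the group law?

(28, 12) + (40, 28). λ = (28 - 12)/(40 - 28) ≡ 16/12 mod 61. 12⁻¹ ≡ 56 (mod 61) since 12·56 = 672 ≡ 1, so λ ≡ 42.
  x = λ² - 28 - 40 = 1764 - 68 ≡ 49; y = λ·(28 - 49) - 12 ≡ 21. → (49, 21)

(49, 21)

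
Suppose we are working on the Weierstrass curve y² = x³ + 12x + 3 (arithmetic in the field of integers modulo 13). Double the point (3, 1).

tangent at (3, 1): λ = (3·3² + 12)/(2·1) ≡ 0/2. 2⁻¹ ≡ 7 (mod 13), so λ ≡ 0·7 ≡ 0.
  x = λ² - 3 - 3 = 0 - 6 ≡ 7; y = λ·(3 - 7) - 1 ≡ 12. → (7, 12)

(7, 12)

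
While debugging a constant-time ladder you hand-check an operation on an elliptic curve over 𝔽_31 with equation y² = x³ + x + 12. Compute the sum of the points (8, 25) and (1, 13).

(8, 25) + (1, 13). λ = (13 - 25)/(1 - 8) ≡ 19/24 mod 31. 24⁻¹ ≡ 22 (mod 31), so λ ≡ 15.
  x = λ² - 8 - 1 = 225 - 9 ≡ 30; y = λ·(8 - 30) - 25 ≡ 17. → (30, 17)

(30, 17)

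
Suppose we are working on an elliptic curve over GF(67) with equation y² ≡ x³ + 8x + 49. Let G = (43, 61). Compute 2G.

(65, 62)

tangent at (43, 61): λ = (3·43² + 8)/(2·61) ≡ 61/55. 55⁻¹ ≡ 39 (mod 67) since 55·39 = 2145 ≡ 1, so λ ≡ 61·39 ≡ 34.
  x = λ² - 43 - 43 = 1156 - 86 ≡ 65; y = λ·(43 - 65) - 61 ≡ 62. → (65, 62)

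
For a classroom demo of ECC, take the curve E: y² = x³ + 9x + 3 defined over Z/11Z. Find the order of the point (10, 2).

11

2P: tangent at (10, 2): λ = (3·10² + 9)/(2·2) ≡ 1/4. 4⁻¹ ≡ 3 (mod 11), so λ ≡ 1·3 ≡ 3.
  x = λ² - 10 - 10 = 9 - 20 ≡ 0; y = λ·(10 - 0) - 2 ≡ 6. → (0, 6)
3P: (0, 6) + (10, 2). λ = (2 - 6)/(10 - 0) ≡ 7/10 mod 11. 10⁻¹ ≡ 10 (mod 11), so λ ≡ 4.
  x = λ² - 0 - 10 = 16 - 10 ≡ 6; y = λ·(0 - 6) - 6 ≡ 3. → (6, 3)
4P: (6, 3) + (10, 2). λ = (2 - 3)/(10 - 6) ≡ 10/4 mod 11. 4⁻¹ ≡ 3 (mod 11) since 4·3 = 12 ≡ 1, so λ ≡ 8.
  x = λ² - 6 - 10 = 64 - 16 ≡ 4; y = λ·(6 - 4) - 3 ≡ 2. → (4, 2)
5P: (4, 2) + (10, 2). λ = (2 - 2)/(10 - 4) ≡ 0/6 mod 11. 6⁻¹ ≡ 2 (mod 11) since 6·2 = 12 ≡ 1, so λ ≡ 0.
  x = λ² - 4 - 10 = 0 - 14 ≡ 8; y = λ·(4 - 8) - 2 ≡ 9. → (8, 9)
6P: (8, 9) + (10, 2). λ = (2 - 9)/(10 - 8) ≡ 4/2 mod 11. 2⁻¹ ≡ 6 (mod 11), so λ ≡ 2.
  x = λ² - 8 - 10 = 4 - 18 ≡ 8; y = λ·(8 - 8) - 9 ≡ 2. → (8, 2)
7P: (8, 2) + (10, 2). λ = (2 - 2)/(10 - 8) ≡ 0/2 mod 11. 2⁻¹ ≡ 6 (mod 11), so λ ≡ 0.
  x = λ² - 8 - 10 = 0 - 18 ≡ 4; y = λ·(8 - 4) - 2 ≡ 9. → (4, 9)
8P: (4, 9) + (10, 2). λ = (2 - 9)/(10 - 4) ≡ 4/6 mod 11. 6⁻¹ ≡ 2 (mod 11), so λ ≡ 8.
  x = λ² - 4 - 10 = 64 - 14 ≡ 6; y = λ·(4 - 6) - 9 ≡ 8. → (6, 8)
9P: (6, 8) + (10, 2). λ = (2 - 8)/(10 - 6) ≡ 5/4 mod 11. 4⁻¹ ≡ 3 (mod 11) since 4·3 = 12 ≡ 1, so λ ≡ 4.
  x = λ² - 6 - 10 = 16 - 16 ≡ 0; y = λ·(6 - 0) - 8 ≡ 5. → (0, 5)
10P: (0, 5) + (10, 2). λ = (2 - 5)/(10 - 0) ≡ 8/10 mod 11. 10⁻¹ ≡ 10 (mod 11), so λ ≡ 3.
  x = λ² - 0 - 10 = 9 - 10 ≡ 10; y = λ·(0 - 10) - 5 ≡ 9. → (10, 9)
11P: (10, 9) + (10, 2): same x and y₁ ≡ -y₂, so the sum is 𝒪.
11P = 𝒪, so the order is 11.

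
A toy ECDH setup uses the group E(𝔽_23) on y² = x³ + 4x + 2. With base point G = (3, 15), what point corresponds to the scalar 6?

(6, 14)

Double-and-add on 6 = (110)₂. Start with G = (3, 15) for the leading 1-bit.
double: tangent at (3, 15): λ = (3·3² + 4)/(2·15) ≡ 8/7. 7⁻¹ ≡ 10 (mod 23), so λ ≡ 8·10 ≡ 11.
  x = λ² - 3 - 3 = 121 - 6 ≡ 0; y = λ·(3 - 0) - 15 ≡ 18. → (0, 18)
add G: (0, 18) + (3, 15). λ = (15 - 18)/(3 - 0) ≡ 20/3 mod 23. 3⁻¹ ≡ 8 (mod 23), so λ ≡ 22.
  x = λ² - 0 - 3 = 484 - 3 ≡ 21; y = λ·(0 - 21) - 18 ≡ 3. → (21, 3)
double: tangent at (21, 3): λ = (3·21² + 4)/(2·3) ≡ 16/6. 6⁻¹ ≡ 4 (mod 23), so λ ≡ 16·4 ≡ 18.
  x = λ² - 21 - 21 = 324 - 42 ≡ 6; y = λ·(21 - 6) - 3 ≡ 14. → (6, 14)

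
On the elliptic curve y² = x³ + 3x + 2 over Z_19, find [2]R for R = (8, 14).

(8, 5)

tangent at (8, 14): λ = (3·8² + 3)/(2·14) ≡ 5/9. 9⁻¹ ≡ 17 (mod 19), so λ ≡ 5·17 ≡ 9.
  x = λ² - 8 - 8 = 81 - 16 ≡ 8; y = λ·(8 - 8) - 14 ≡ 5. → (8, 5)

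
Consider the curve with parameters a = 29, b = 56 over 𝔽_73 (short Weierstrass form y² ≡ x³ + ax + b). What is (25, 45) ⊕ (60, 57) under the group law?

(25, 45) + (60, 57). λ = (57 - 45)/(60 - 25) ≡ 12/35 mod 73. 35⁻¹ ≡ 48 (mod 73), so λ ≡ 65.
  x = λ² - 25 - 60 = 4225 - 85 ≡ 52; y = λ·(25 - 52) - 45 ≡ 25. → (52, 25)

(52, 25)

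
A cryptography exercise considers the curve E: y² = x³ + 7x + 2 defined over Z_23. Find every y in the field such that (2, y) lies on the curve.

x³ + 7x + 2 = 24 ≡ 1 (mod 23).
Square roots of 1 mod 23: 1 and 22 (since 1² = 1 ≡ 1).

1, 22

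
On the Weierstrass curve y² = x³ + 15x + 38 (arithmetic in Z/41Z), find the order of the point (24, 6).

10

2P: tangent at (24, 6): λ = (3·24² + 15)/(2·6) ≡ 21/12. 12⁻¹ ≡ 24 (mod 41) since 12·24 = 288 ≡ 1, so λ ≡ 21·24 ≡ 12.
  x = λ² - 24 - 24 = 144 - 48 ≡ 14; y = λ·(24 - 14) - 6 ≡ 32. → (14, 32)
3P: (14, 32) + (24, 6). λ = (6 - 32)/(24 - 14) ≡ 15/10 mod 41. 10⁻¹ ≡ 37 (mod 41), so λ ≡ 22.
  x = λ² - 14 - 24 = 484 - 38 ≡ 36; y = λ·(14 - 36) - 32 ≡ 17. → (36, 17)
4P: (36, 17) + (24, 6). λ = (6 - 17)/(24 - 36) ≡ 30/29 mod 41. 29⁻¹ ≡ 17 (mod 41), so λ ≡ 18.
  x = λ² - 36 - 24 = 324 - 60 ≡ 18; y = λ·(36 - 18) - 17 ≡ 20. → (18, 20)
5P: (18, 20) + (24, 6). λ = (6 - 20)/(24 - 18) ≡ 27/6 mod 41. 6⁻¹ ≡ 7 (mod 41) since 6·7 = 42 ≡ 1, so λ ≡ 25.
  x = λ² - 18 - 24 = 625 - 42 ≡ 9; y = λ·(18 - 9) - 20 ≡ 0. → (9, 0)
6P: (9, 0) + (24, 6). λ = (6 - 0)/(24 - 9) ≡ 6/15 mod 41. 15⁻¹ ≡ 11 (mod 41) since 15·11 = 165 ≡ 1, so λ ≡ 25.
  x = λ² - 9 - 24 = 625 - 33 ≡ 18; y = λ·(9 - 18) - 0 ≡ 21. → (18, 21)
7P: (18, 21) + (24, 6). λ = (6 - 21)/(24 - 18) ≡ 26/6 mod 41. 6⁻¹ ≡ 7 (mod 41), so λ ≡ 18.
  x = λ² - 18 - 24 = 324 - 42 ≡ 36; y = λ·(18 - 36) - 21 ≡ 24. → (36, 24)
8P: (36, 24) + (24, 6). λ = (6 - 24)/(24 - 36) ≡ 23/29 mod 41. 29⁻¹ ≡ 17 (mod 41) since 29·17 = 493 ≡ 1, so λ ≡ 22.
  x = λ² - 36 - 24 = 484 - 60 ≡ 14; y = λ·(36 - 14) - 24 ≡ 9. → (14, 9)
9P: (14, 9) + (24, 6). λ = (6 - 9)/(24 - 14) ≡ 38/10 mod 41. 10⁻¹ ≡ 37 (mod 41), so λ ≡ 12.
  x = λ² - 14 - 24 = 144 - 38 ≡ 24; y = λ·(14 - 24) - 9 ≡ 35. → (24, 35)
10P: (24, 35) + (24, 6): same x and y₁ ≡ -y₂, so the sum is O.
10P = O, so the order is 10.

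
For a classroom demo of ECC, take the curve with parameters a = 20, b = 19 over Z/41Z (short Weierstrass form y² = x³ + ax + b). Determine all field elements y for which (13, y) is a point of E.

4, 37

x³ + 20x + 19 = 2476 ≡ 16 (mod 41).
Square roots of 16 mod 41: 4 and 37 (since 4² = 16 ≡ 16).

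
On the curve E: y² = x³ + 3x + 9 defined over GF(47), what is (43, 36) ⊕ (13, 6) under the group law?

(43, 36) + (13, 6). λ = (6 - 36)/(13 - 43) ≡ 17/17 mod 47. 17⁻¹ ≡ 36 (mod 47), so λ ≡ 1.
  x = λ² - 43 - 13 = 1 - 56 ≡ 39; y = λ·(43 - 39) - 36 ≡ 15. → (39, 15)

(39, 15)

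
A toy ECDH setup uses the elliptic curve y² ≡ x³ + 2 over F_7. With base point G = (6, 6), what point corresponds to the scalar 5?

Double-and-add on 5 = (101)₂. Start with G = (6, 6) for the leading 1-bit.
double: tangent at (6, 6): λ = (3·6² + 0)/(2·6) ≡ 3/5. 5⁻¹ ≡ 3 (mod 7), so λ ≡ 3·3 ≡ 2.
  x = λ² - 6 - 6 = 4 - 12 ≡ 6; y = λ·(6 - 6) - 6 ≡ 1. → (6, 1)
double: tangent at (6, 1): λ = (3·6² + 0)/(2·1) ≡ 3/2. 2⁻¹ ≡ 4 (mod 7), so λ ≡ 3·4 ≡ 5.
  x = λ² - 6 - 6 = 25 - 12 ≡ 6; y = λ·(6 - 6) - 1 ≡ 6. → (6, 6)
add G: tangent at (6, 6): λ = (3·6² + 0)/(2·6) ≡ 3/5. 5⁻¹ ≡ 3 (mod 7) since 5·3 = 15 ≡ 1, so λ ≡ 3·3 ≡ 2.
  x = λ² - 6 - 6 = 4 - 12 ≡ 6; y = λ·(6 - 6) - 6 ≡ 1. → (6, 1)

(6, 1)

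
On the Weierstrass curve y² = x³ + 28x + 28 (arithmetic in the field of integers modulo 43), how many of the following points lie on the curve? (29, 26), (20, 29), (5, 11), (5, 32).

3

(29, 26): 26² ≡ 31, rhs ≡ 31 → on.
(20, 29): 29² ≡ 24, rhs ≡ 31 → off.
(5, 11): 11² ≡ 35, rhs ≡ 35 → on.
(5, 32): 32² ≡ 35, rhs ≡ 35 → on.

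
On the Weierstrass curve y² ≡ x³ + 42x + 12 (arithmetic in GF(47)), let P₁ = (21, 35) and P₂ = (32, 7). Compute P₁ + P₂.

(30, 5)

(21, 35) + (32, 7). λ = (7 - 35)/(32 - 21) ≡ 19/11 mod 47. 11⁻¹ ≡ 30 (mod 47), so λ ≡ 6.
  x = λ² - 21 - 32 = 36 - 53 ≡ 30; y = λ·(21 - 30) - 35 ≡ 5. → (30, 5)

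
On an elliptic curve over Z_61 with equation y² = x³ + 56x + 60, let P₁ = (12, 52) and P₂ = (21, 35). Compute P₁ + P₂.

(12, 52) + (21, 35). λ = (35 - 52)/(21 - 12) ≡ 44/9 mod 61. 9⁻¹ ≡ 34 (mod 61), so λ ≡ 32.
  x = λ² - 12 - 21 = 1024 - 33 ≡ 15; y = λ·(12 - 15) - 52 ≡ 35. → (15, 35)

(15, 35)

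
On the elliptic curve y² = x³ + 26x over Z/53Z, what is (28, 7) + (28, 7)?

(37, 24)

tangent at (28, 7): λ = (3·28² + 26)/(2·7) ≡ 46/14. 14⁻¹ ≡ 19 (mod 53) since 14·19 = 266 ≡ 1, so λ ≡ 46·19 ≡ 26.
  x = λ² - 28 - 28 = 676 - 56 ≡ 37; y = λ·(28 - 37) - 7 ≡ 24. → (37, 24)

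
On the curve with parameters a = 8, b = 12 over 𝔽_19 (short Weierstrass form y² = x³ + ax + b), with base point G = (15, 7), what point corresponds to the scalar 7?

Double-and-add on 7 = (111)₂. Start with G = (15, 7) for the leading 1-bit.
double: tangent at (15, 7): λ = (3·15² + 8)/(2·7) ≡ 18/14. 14⁻¹ ≡ 15 (mod 19), so λ ≡ 18·15 ≡ 4.
  x = λ² - 15 - 15 = 16 - 30 ≡ 5; y = λ·(15 - 5) - 7 ≡ 14. → (5, 14)
add G: (5, 14) + (15, 7). λ = (7 - 14)/(15 - 5) ≡ 12/10 mod 19. 10⁻¹ ≡ 2 (mod 19), so λ ≡ 5.
  x = λ² - 5 - 15 = 25 - 20 ≡ 5; y = λ·(5 - 5) - 14 ≡ 5. → (5, 5)
double: tangent at (5, 5): λ = (3·5² + 8)/(2·5) ≡ 7/10. 10⁻¹ ≡ 2 (mod 19), so λ ≡ 7·2 ≡ 14.
  x = λ² - 5 - 5 = 196 - 10 ≡ 15; y = λ·(5 - 15) - 5 ≡ 7. → (15, 7)
add G: tangent at (15, 7): λ = (3·15² + 8)/(2·7) ≡ 18/14. 14⁻¹ ≡ 15 (mod 19), so λ ≡ 18·15 ≡ 4.
  x = λ² - 15 - 15 = 16 - 30 ≡ 5; y = λ·(15 - 5) - 7 ≡ 14. → (5, 14)

(5, 14)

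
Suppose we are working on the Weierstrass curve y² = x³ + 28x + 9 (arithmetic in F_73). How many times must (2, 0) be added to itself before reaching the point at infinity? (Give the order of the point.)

2P: (2, 0) + (2, 0): same x and y₁ ≡ -y₂, so the sum is the point at infinity.
2P = the point at infinity, so the order is 2.

2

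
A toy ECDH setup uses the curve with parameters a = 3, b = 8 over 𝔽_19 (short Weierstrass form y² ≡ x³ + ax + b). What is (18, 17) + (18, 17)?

(9, 17)

tangent at (18, 17): λ = (3·18² + 3)/(2·17) ≡ 6/15. 15⁻¹ ≡ 14 (mod 19) since 15·14 = 210 ≡ 1, so λ ≡ 6·14 ≡ 8.
  x = λ² - 18 - 18 = 64 - 36 ≡ 9; y = λ·(18 - 9) - 17 ≡ 17. → (9, 17)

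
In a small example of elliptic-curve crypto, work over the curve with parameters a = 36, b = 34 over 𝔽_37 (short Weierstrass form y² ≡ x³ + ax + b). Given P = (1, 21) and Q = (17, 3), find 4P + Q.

First 4P:
Double-and-add on 4 = (100)₂. Start with P = (1, 21) for the leading 1-bit.
double: tangent at (1, 21): λ = (3·1² + 36)/(2·21) ≡ 2/5. 5⁻¹ ≡ 15 (mod 37), so λ ≡ 2·15 ≡ 30.
  x = λ² - 1 - 1 = 900 - 2 ≡ 10; y = λ·(1 - 10) - 21 ≡ 5. → (10, 5)
double: tangent at (10, 5): λ = (3·10² + 36)/(2·5) ≡ 3/10. 10⁻¹ ≡ 26 (mod 37) since 10·26 = 260 ≡ 1, so λ ≡ 3·26 ≡ 4.
  x = λ² - 10 - 10 = 16 - 20 ≡ 33; y = λ·(10 - 33) - 5 ≡ 14. → (33, 14)
4P = (33, 14).
Finally 4P + Q:
(33, 14) + (17, 3). λ = (3 - 14)/(17 - 33) ≡ 26/21 mod 37. 21⁻¹ ≡ 30 (mod 37), so λ ≡ 3.
  x = λ² - 33 - 17 = 9 - 50 ≡ 33; y = λ·(33 - 33) - 14 ≡ 23. → (33, 23)

(33, 23)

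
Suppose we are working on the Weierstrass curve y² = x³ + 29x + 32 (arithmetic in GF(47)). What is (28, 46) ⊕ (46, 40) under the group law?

(41, 21)

(28, 46) + (46, 40). λ = (40 - 46)/(46 - 28) ≡ 41/18 mod 47. 18⁻¹ ≡ 34 (mod 47) since 18·34 = 612 ≡ 1, so λ ≡ 31.
  x = λ² - 28 - 46 = 961 - 74 ≡ 41; y = λ·(28 - 41) - 46 ≡ 21. → (41, 21)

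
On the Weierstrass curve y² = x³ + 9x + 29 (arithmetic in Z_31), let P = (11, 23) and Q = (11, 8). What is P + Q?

The two points share x = 11 and their y-coordinates satisfy 23 + 8 ≡ 0 (mod 31), so they are inverses. Their sum is 𝒪.

O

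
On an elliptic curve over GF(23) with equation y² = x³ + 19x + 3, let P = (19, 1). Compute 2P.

(9, 12)

tangent at (19, 1): λ = (3·19² + 19)/(2·1) ≡ 21/2. 2⁻¹ ≡ 12 (mod 23) since 2·12 = 24 ≡ 1, so λ ≡ 21·12 ≡ 22.
  x = λ² - 19 - 19 = 484 - 38 ≡ 9; y = λ·(19 - 9) - 1 ≡ 12. → (9, 12)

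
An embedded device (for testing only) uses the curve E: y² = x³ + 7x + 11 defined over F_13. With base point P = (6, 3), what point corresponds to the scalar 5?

Double-and-add on 5 = (101)₂. Start with P = (6, 3) for the leading 1-bit.
double: tangent at (6, 3): λ = (3·6² + 7)/(2·3) ≡ 11/6. 6⁻¹ ≡ 11 (mod 13), so λ ≡ 11·11 ≡ 4.
  x = λ² - 6 - 6 = 16 - 12 ≡ 4; y = λ·(6 - 4) - 3 ≡ 5. → (4, 5)
double: tangent at (4, 5): λ = (3·4² + 7)/(2·5) ≡ 3/10. 10⁻¹ ≡ 4 (mod 13) since 10·4 = 40 ≡ 1, so λ ≡ 3·4 ≡ 12.
  x = λ² - 4 - 4 = 144 - 8 ≡ 6; y = λ·(4 - 6) - 5 ≡ 10. → (6, 10)
add P: (6, 10) + (6, 3): same x and y₁ ≡ -y₂, so the sum is 𝒪.

O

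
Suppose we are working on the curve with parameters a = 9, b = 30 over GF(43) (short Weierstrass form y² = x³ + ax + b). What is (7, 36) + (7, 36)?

tangent at (7, 36): λ = (3·7² + 9)/(2·36) ≡ 27/29. 29⁻¹ ≡ 3 (mod 43), so λ ≡ 27·3 ≡ 38.
  x = λ² - 7 - 7 = 1444 - 14 ≡ 11; y = λ·(7 - 11) - 36 ≡ 27. → (11, 27)

(11, 27)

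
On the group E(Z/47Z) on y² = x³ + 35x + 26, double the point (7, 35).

(36, 40)

tangent at (7, 35): λ = (3·7² + 35)/(2·35) ≡ 41/23. 23⁻¹ ≡ 45 (mod 47), so λ ≡ 41·45 ≡ 12.
  x = λ² - 7 - 7 = 144 - 14 ≡ 36; y = λ·(7 - 36) - 35 ≡ 40. → (36, 40)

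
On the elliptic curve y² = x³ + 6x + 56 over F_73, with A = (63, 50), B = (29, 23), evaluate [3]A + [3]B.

(35, 12)

First 3A:
Repeated addition: build up to 3A.
2A: tangent at (63, 50): λ = (3·63² + 6)/(2·50) ≡ 14/27. 27⁻¹ ≡ 46 (mod 73), so λ ≡ 14·46 ≡ 60.
  x = λ² - 63 - 63 = 3600 - 126 ≡ 43; y = λ·(63 - 43) - 50 ≡ 55. → (43, 55)
3A: (43, 55) + (63, 50). λ = (50 - 55)/(63 - 43) ≡ 68/20 mod 73. 20⁻¹ ≡ 11 (mod 73), so λ ≡ 18.
  x = λ² - 43 - 63 = 324 - 106 ≡ 72; y = λ·(43 - 72) - 55 ≡ 7. → (72, 7)
3A = (72, 7).
Next 3B:
Repeated addition: build up to 3B.
2B: tangent at (29, 23): λ = (3·29² + 6)/(2·23) ≡ 47/46. 46⁻¹ ≡ 27 (mod 73), so λ ≡ 47·27 ≡ 28.
  x = λ² - 29 - 29 = 784 - 58 ≡ 69; y = λ·(29 - 69) - 23 ≡ 25. → (69, 25)
3B: (69, 25) + (29, 23). λ = (23 - 25)/(29 - 69) ≡ 71/33 mod 73. 33⁻¹ ≡ 31 (mod 73), so λ ≡ 11.
  x = λ² - 69 - 29 = 121 - 98 ≡ 23; y = λ·(69 - 23) - 25 ≡ 43. → (23, 43)
3B = (23, 43).
Finally 3A + 3B:
(72, 7) + (23, 43). λ = (43 - 7)/(23 - 72) ≡ 36/24 mod 73. 24⁻¹ ≡ 70 (mod 73), so λ ≡ 38.
  x = λ² - 72 - 23 = 1444 - 95 ≡ 35; y = λ·(72 - 35) - 7 ≡ 12. → (35, 12)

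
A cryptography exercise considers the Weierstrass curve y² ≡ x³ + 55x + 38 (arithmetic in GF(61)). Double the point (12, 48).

(25, 43)

tangent at (12, 48): λ = (3·12² + 55)/(2·48) ≡ 60/35. 35⁻¹ ≡ 7 (mod 61) since 35·7 = 245 ≡ 1, so λ ≡ 60·7 ≡ 54.
  x = λ² - 12 - 12 = 2916 - 24 ≡ 25; y = λ·(12 - 25) - 48 ≡ 43. → (25, 43)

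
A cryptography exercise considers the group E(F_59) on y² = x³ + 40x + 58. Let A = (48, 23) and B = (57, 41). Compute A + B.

(17, 39)

(48, 23) + (57, 41). λ = (41 - 23)/(57 - 48) ≡ 18/9 mod 59. 9⁻¹ ≡ 46 (mod 59), so λ ≡ 2.
  x = λ² - 48 - 57 = 4 - 105 ≡ 17; y = λ·(48 - 17) - 23 ≡ 39. → (17, 39)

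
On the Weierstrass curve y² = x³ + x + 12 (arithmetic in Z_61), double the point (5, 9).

tangent at (5, 9): λ = (3·5² + 1)/(2·9) ≡ 15/18. 18⁻¹ ≡ 17 (mod 61), so λ ≡ 15·17 ≡ 11.
  x = λ² - 5 - 5 = 121 - 10 ≡ 50; y = λ·(5 - 50) - 9 ≡ 45. → (50, 45)

(50, 45)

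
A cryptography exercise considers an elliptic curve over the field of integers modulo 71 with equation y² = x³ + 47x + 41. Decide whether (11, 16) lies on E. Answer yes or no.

y² = 16² ≡ 43; x³ + 47x + 41 = 1889 ≡ 43 (mod 71). 43 = 43.

yes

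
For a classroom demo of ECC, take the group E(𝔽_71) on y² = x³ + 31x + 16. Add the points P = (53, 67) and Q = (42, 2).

(53, 67) + (42, 2). λ = (2 - 67)/(42 - 53) ≡ 6/60 mod 71. 60⁻¹ ≡ 58 (mod 71) since 60·58 = 3480 ≡ 1, so λ ≡ 64.
  x = λ² - 53 - 42 = 4096 - 95 ≡ 25; y = λ·(53 - 25) - 67 ≡ 21. → (25, 21)

(25, 21)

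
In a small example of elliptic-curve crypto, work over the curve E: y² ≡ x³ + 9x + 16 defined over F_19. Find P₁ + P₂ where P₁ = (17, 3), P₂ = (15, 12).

(12, 3)

(17, 3) + (15, 12). λ = (12 - 3)/(15 - 17) ≡ 9/17 mod 19. 17⁻¹ ≡ 9 (mod 19) since 17·9 = 153 ≡ 1, so λ ≡ 5.
  x = λ² - 17 - 15 = 25 - 32 ≡ 12; y = λ·(17 - 12) - 3 ≡ 3. → (12, 3)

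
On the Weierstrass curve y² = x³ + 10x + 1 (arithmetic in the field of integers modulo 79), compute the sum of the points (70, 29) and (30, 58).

(70, 29) + (30, 58). λ = (58 - 29)/(30 - 70) ≡ 29/39 mod 79. 39⁻¹ ≡ 77 (mod 79), so λ ≡ 21.
  x = λ² - 70 - 30 = 441 - 100 ≡ 25; y = λ·(70 - 25) - 29 ≡ 47. → (25, 47)

(25, 47)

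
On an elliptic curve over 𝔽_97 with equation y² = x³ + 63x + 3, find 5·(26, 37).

(55, 53)

Write P = (26, 37).
Repeated addition: build up to 5P.
2P: tangent at (26, 37): λ = (3·26² + 63)/(2·37) ≡ 54/74. 74⁻¹ ≡ 59 (mod 97) since 74·59 = 4366 ≡ 1, so λ ≡ 54·59 ≡ 82.
  x = λ² - 26 - 26 = 6724 - 52 ≡ 76; y = λ·(26 - 76) - 37 ≡ 34. → (76, 34)
3P: (76, 34) + (26, 37). λ = (37 - 34)/(26 - 76) ≡ 3/47 mod 97. 47⁻¹ ≡ 64 (mod 97) since 47·64 = 3008 ≡ 1, so λ ≡ 95.
  x = λ² - 76 - 26 = 9025 - 102 ≡ 96; y = λ·(76 - 96) - 34 ≡ 6. → (96, 6)
4P: (96, 6) + (26, 37). λ = (37 - 6)/(26 - 96) ≡ 31/27 mod 97. 27⁻¹ ≡ 18 (mod 97), so λ ≡ 73.
  x = λ² - 96 - 26 = 5329 - 122 ≡ 66; y = λ·(96 - 66) - 6 ≡ 50. → (66, 50)
5P: (66, 50) + (26, 37). λ = (37 - 50)/(26 - 66) ≡ 84/57 mod 97. 57⁻¹ ≡ 80 (mod 97), so λ ≡ 27.
  x = λ² - 66 - 26 = 729 - 92 ≡ 55; y = λ·(66 - 55) - 50 ≡ 53. → (55, 53)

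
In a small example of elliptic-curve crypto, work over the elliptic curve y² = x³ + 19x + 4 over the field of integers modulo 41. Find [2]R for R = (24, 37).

tangent at (24, 37): λ = (3·24² + 19)/(2·37) ≡ 25/33. 33⁻¹ ≡ 5 (mod 41) since 33·5 = 165 ≡ 1, so λ ≡ 25·5 ≡ 2.
  x = λ² - 24 - 24 = 4 - 48 ≡ 38; y = λ·(24 - 38) - 37 ≡ 17. → (38, 17)

(38, 17)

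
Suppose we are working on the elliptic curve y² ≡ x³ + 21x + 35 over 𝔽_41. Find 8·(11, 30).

Write Q = (11, 30).
Repeated addition: build up to 8Q.
2Q: tangent at (11, 30): λ = (3·11² + 21)/(2·30) ≡ 15/19. 19⁻¹ ≡ 13 (mod 41) since 19·13 = 247 ≡ 1, so λ ≡ 15·13 ≡ 31.
  x = λ² - 11 - 11 = 961 - 22 ≡ 37; y = λ·(11 - 37) - 30 ≡ 25. → (37, 25)
3Q: (37, 25) + (11, 30). λ = (30 - 25)/(11 - 37) ≡ 5/15 mod 41. 15⁻¹ ≡ 11 (mod 41), so λ ≡ 14.
  x = λ² - 37 - 11 = 196 - 48 ≡ 25; y = λ·(37 - 25) - 25 ≡ 20. → (25, 20)
4Q: (25, 20) + (11, 30). λ = (30 - 20)/(11 - 25) ≡ 10/27 mod 41. 27⁻¹ ≡ 38 (mod 41), so λ ≡ 11.
  x = λ² - 25 - 11 = 121 - 36 ≡ 3; y = λ·(25 - 3) - 20 ≡ 17. → (3, 17)
5Q: (3, 17) + (11, 30). λ = (30 - 17)/(11 - 3) ≡ 13/8 mod 41. 8⁻¹ ≡ 36 (mod 41), so λ ≡ 17.
  x = λ² - 3 - 11 = 289 - 14 ≡ 29; y = λ·(3 - 29) - 17 ≡ 33. → (29, 33)
6Q: (29, 33) + (11, 30). λ = (30 - 33)/(11 - 29) ≡ 38/23 mod 41. 23⁻¹ ≡ 25 (mod 41) since 23·25 = 575 ≡ 1, so λ ≡ 7.
  x = λ² - 29 - 11 = 49 - 40 ≡ 9; y = λ·(29 - 9) - 33 ≡ 25. → (9, 25)
7Q: (9, 25) + (11, 30). λ = (30 - 25)/(11 - 9) ≡ 5/2 mod 41. 2⁻¹ ≡ 21 (mod 41), so λ ≡ 23.
  x = λ² - 9 - 11 = 529 - 20 ≡ 17; y = λ·(9 - 17) - 25 ≡ 37. → (17, 37)
8Q: (17, 37) + (11, 30). λ = (30 - 37)/(11 - 17) ≡ 34/35 mod 41. 35⁻¹ ≡ 34 (mod 41), so λ ≡ 8.
  x = λ² - 17 - 11 = 64 - 28 ≡ 36; y = λ·(17 - 36) - 37 ≡ 16. → (36, 16)

(36, 16)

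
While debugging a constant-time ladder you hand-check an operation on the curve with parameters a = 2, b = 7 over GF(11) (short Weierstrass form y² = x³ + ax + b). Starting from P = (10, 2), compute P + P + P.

Repeated addition: build up to 3P.
2P: tangent at (10, 2): λ = (3·10² + 2)/(2·2) ≡ 5/4. 4⁻¹ ≡ 3 (mod 11), so λ ≡ 5·3 ≡ 4.
  x = λ² - 10 - 10 = 16 - 20 ≡ 7; y = λ·(10 - 7) - 2 ≡ 10. → (7, 10)
3P: (7, 10) + (10, 2). λ = (2 - 10)/(10 - 7) ≡ 3/3 mod 11. 3⁻¹ ≡ 4 (mod 11) since 3·4 = 12 ≡ 1, so λ ≡ 1.
  x = λ² - 7 - 10 = 1 - 17 ≡ 6; y = λ·(7 - 6) - 10 ≡ 2. → (6, 2)

(6, 2)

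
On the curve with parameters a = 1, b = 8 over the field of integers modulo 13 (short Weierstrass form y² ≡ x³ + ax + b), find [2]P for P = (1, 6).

(1, 7)

tangent at (1, 6): λ = (3·1² + 1)/(2·6) ≡ 4/12. 12⁻¹ ≡ 12 (mod 13) since 12·12 = 144 ≡ 1, so λ ≡ 4·12 ≡ 9.
  x = λ² - 1 - 1 = 81 - 2 ≡ 1; y = λ·(1 - 1) - 6 ≡ 7. → (1, 7)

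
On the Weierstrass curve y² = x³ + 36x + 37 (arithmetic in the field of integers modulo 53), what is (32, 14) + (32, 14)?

(14, 23)

tangent at (32, 14): λ = (3·32² + 36)/(2·14) ≡ 34/28. 28⁻¹ ≡ 36 (mod 53) since 28·36 = 1008 ≡ 1, so λ ≡ 34·36 ≡ 5.
  x = λ² - 32 - 32 = 25 - 64 ≡ 14; y = λ·(32 - 14) - 14 ≡ 23. → (14, 23)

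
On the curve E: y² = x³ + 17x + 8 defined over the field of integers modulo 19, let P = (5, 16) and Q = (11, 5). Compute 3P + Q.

First 3P:
Repeated addition: build up to 3P.
2P: tangent at (5, 16): λ = (3·5² + 17)/(2·16) ≡ 16/13. 13⁻¹ ≡ 3 (mod 19) since 13·3 = 39 ≡ 1, so λ ≡ 16·3 ≡ 10.
  x = λ² - 5 - 5 = 100 - 10 ≡ 14; y = λ·(5 - 14) - 16 ≡ 8. → (14, 8)
3P: (14, 8) + (5, 16). λ = (16 - 8)/(5 - 14) ≡ 8/10 mod 19. 10⁻¹ ≡ 2 (mod 19) since 10·2 = 20 ≡ 1, so λ ≡ 16.
  x = λ² - 14 - 5 = 256 - 19 ≡ 9; y = λ·(14 - 9) - 8 ≡ 15. → (9, 15)
3P = (9, 15).
Finally 3P + Q:
(9, 15) + (11, 5). λ = (5 - 15)/(11 - 9) ≡ 9/2 mod 19. 2⁻¹ ≡ 10 (mod 19), so λ ≡ 14.
  x = λ² - 9 - 11 = 196 - 20 ≡ 5; y = λ·(9 - 5) - 15 ≡ 3. → (5, 3)

(5, 3)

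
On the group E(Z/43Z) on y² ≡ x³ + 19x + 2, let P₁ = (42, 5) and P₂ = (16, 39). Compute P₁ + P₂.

(32, 15)

(42, 5) + (16, 39). λ = (39 - 5)/(16 - 42) ≡ 34/17 mod 43. 17⁻¹ ≡ 38 (mod 43), so λ ≡ 2.
  x = λ² - 42 - 16 = 4 - 58 ≡ 32; y = λ·(42 - 32) - 5 ≡ 15. → (32, 15)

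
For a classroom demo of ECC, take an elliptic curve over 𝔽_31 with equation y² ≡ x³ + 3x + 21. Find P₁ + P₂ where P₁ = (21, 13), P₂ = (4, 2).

(21, 13) + (4, 2). λ = (2 - 13)/(4 - 21) ≡ 20/14 mod 31. 14⁻¹ ≡ 20 (mod 31) since 14·20 = 280 ≡ 1, so λ ≡ 28.
  x = λ² - 21 - 4 = 784 - 25 ≡ 15; y = λ·(21 - 15) - 13 ≡ 0. → (15, 0)

(15, 0)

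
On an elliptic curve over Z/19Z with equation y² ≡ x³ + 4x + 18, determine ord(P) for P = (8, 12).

2P: tangent at (8, 12): λ = (3·8² + 4)/(2·12) ≡ 6/5. 5⁻¹ ≡ 4 (mod 19), so λ ≡ 6·4 ≡ 5.
  x = λ² - 8 - 8 = 25 - 16 ≡ 9; y = λ·(8 - 9) - 12 ≡ 2. → (9, 2)
3P: (9, 2) + (8, 12). λ = (12 - 2)/(8 - 9) ≡ 10/18 mod 19. 18⁻¹ ≡ 18 (mod 19) since 18·18 = 324 ≡ 1, so λ ≡ 9.
  x = λ² - 9 - 8 = 81 - 17 ≡ 7; y = λ·(9 - 7) - 2 ≡ 16. → (7, 16)
4P: (7, 16) + (8, 12). λ = (12 - 16)/(8 - 7) ≡ 15/1 mod 19. 1⁻¹ ≡ 1 (mod 19) since 1·1 = 1 ≡ 1, so λ ≡ 15.
  x = λ² - 7 - 8 = 225 - 15 ≡ 1; y = λ·(7 - 1) - 16 ≡ 17. → (1, 17)
5P: (1, 17) + (8, 12). λ = (12 - 17)/(8 - 1) ≡ 14/7 mod 19. 7⁻¹ ≡ 11 (mod 19), so λ ≡ 2.
  x = λ² - 1 - 8 = 4 - 9 ≡ 14; y = λ·(1 - 14) - 17 ≡ 14. → (14, 14)
6P: (14, 14) + (8, 12). λ = (12 - 14)/(8 - 14) ≡ 17/13 mod 19. 13⁻¹ ≡ 3 (mod 19) since 13·3 = 39 ≡ 1, so λ ≡ 13.
  x = λ² - 14 - 8 = 169 - 22 ≡ 14; y = λ·(14 - 14) - 14 ≡ 5. → (14, 5)
7P: (14, 5) + (8, 12). λ = (12 - 5)/(8 - 14) ≡ 7/13 mod 19. 13⁻¹ ≡ 3 (mod 19) since 13·3 = 39 ≡ 1, so λ ≡ 2.
  x = λ² - 14 - 8 = 4 - 22 ≡ 1; y = λ·(14 - 1) - 5 ≡ 2. → (1, 2)
8P: (1, 2) + (8, 12). λ = (12 - 2)/(8 - 1) ≡ 10/7 mod 19. 7⁻¹ ≡ 11 (mod 19), so λ ≡ 15.
  x = λ² - 1 - 8 = 225 - 9 ≡ 7; y = λ·(1 - 7) - 2 ≡ 3. → (7, 3)
9P: (7, 3) + (8, 12). λ = (12 - 3)/(8 - 7) ≡ 9/1 mod 19. 1⁻¹ ≡ 1 (mod 19) since 1·1 = 1 ≡ 1, so λ ≡ 9.
  x = λ² - 7 - 8 = 81 - 15 ≡ 9; y = λ·(7 - 9) - 3 ≡ 17. → (9, 17)
10P: (9, 17) + (8, 12). λ = (12 - 17)/(8 - 9) ≡ 14/18 mod 19. 18⁻¹ ≡ 18 (mod 19), so λ ≡ 5.
  x = λ² - 9 - 8 = 25 - 17 ≡ 8; y = λ·(9 - 8) - 17 ≡ 7. → (8, 7)
11P: (8, 7) + (8, 12): same x and y₁ ≡ -y₂, so the sum is O.
11P = O, so the order is 11.

11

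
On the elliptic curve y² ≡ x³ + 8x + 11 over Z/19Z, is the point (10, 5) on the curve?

no

y² = 5² ≡ 6; x³ + 8x + 11 = 1091 ≡ 8 (mod 19). 6 ≠ 8.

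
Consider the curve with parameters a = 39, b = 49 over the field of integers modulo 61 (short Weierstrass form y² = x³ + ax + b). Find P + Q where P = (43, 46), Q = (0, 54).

(31, 0)

(43, 46) + (0, 54). λ = (54 - 46)/(0 - 43) ≡ 8/18 mod 61. 18⁻¹ ≡ 17 (mod 61) since 18·17 = 306 ≡ 1, so λ ≡ 14.
  x = λ² - 43 - 0 = 196 - 43 ≡ 31; y = λ·(43 - 31) - 46 ≡ 0. → (31, 0)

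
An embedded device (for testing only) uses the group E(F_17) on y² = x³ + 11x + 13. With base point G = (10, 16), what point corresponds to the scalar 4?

Repeated addition: build up to 4G.
2G: tangent at (10, 16): λ = (3·10² + 11)/(2·16) ≡ 5/15. 15⁻¹ ≡ 8 (mod 17), so λ ≡ 5·8 ≡ 6.
  x = λ² - 10 - 10 = 36 - 20 ≡ 16; y = λ·(10 - 16) - 16 ≡ 16. → (16, 16)
3G: (16, 16) + (10, 16). λ = (16 - 16)/(10 - 16) ≡ 0/11 mod 17. 11⁻¹ ≡ 14 (mod 17) since 11·14 = 154 ≡ 1, so λ ≡ 0.
  x = λ² - 16 - 10 = 0 - 26 ≡ 8; y = λ·(16 - 8) - 16 ≡ 1. → (8, 1)
4G: (8, 1) + (10, 16). λ = (16 - 1)/(10 - 8) ≡ 15/2 mod 17. 2⁻¹ ≡ 9 (mod 17), so λ ≡ 16.
  x = λ² - 8 - 10 = 256 - 18 ≡ 0; y = λ·(8 - 0) - 1 ≡ 8. → (0, 8)

(0, 8)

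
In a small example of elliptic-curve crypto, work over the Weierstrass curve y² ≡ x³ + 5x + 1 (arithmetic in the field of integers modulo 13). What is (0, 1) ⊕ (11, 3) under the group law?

(3, 2)

(0, 1) + (11, 3). λ = (3 - 1)/(11 - 0) ≡ 2/11 mod 13. 11⁻¹ ≡ 6 (mod 13), so λ ≡ 12.
  x = λ² - 0 - 11 = 144 - 11 ≡ 3; y = λ·(0 - 3) - 1 ≡ 2. → (3, 2)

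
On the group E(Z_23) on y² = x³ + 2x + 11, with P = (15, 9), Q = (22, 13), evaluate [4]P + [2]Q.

(20, 22)

First 4P:
Double-and-add on 4 = (100)₂. Start with P = (15, 9) for the leading 1-bit.
double: tangent at (15, 9): λ = (3·15² + 2)/(2·9) ≡ 10/18. 18⁻¹ ≡ 9 (mod 23) since 18·9 = 162 ≡ 1, so λ ≡ 10·9 ≡ 21.
  x = λ² - 15 - 15 = 441 - 30 ≡ 20; y = λ·(15 - 20) - 9 ≡ 1. → (20, 1)
double: tangent at (20, 1): λ = (3·20² + 2)/(2·1) ≡ 6/2. 2⁻¹ ≡ 12 (mod 23), so λ ≡ 6·12 ≡ 3.
  x = λ² - 20 - 20 = 9 - 40 ≡ 15; y = λ·(20 - 15) - 1 ≡ 14. → (15, 14)
4P = (15, 14).
Next 2Q:
Repeated addition: build up to 2Q.
2Q: tangent at (22, 13): λ = (3·22² + 2)/(2·13) ≡ 5/3. 3⁻¹ ≡ 8 (mod 23) since 3·8 = 24 ≡ 1, so λ ≡ 5·8 ≡ 17.
  x = λ² - 22 - 22 = 289 - 44 ≡ 15; y = λ·(22 - 15) - 13 ≡ 14. → (15, 14)
2Q = (15, 14).
Finally 4P + 2Q:
tangent at (15, 14): λ = (3·15² + 2)/(2·14) ≡ 10/5. 5⁻¹ ≡ 14 (mod 23), so λ ≡ 10·14 ≡ 2.
  x = λ² - 15 - 15 = 4 - 30 ≡ 20; y = λ·(15 - 20) - 14 ≡ 22. → (20, 22)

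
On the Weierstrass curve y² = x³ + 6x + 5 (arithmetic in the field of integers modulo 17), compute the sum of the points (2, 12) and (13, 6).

(3, 4)

(2, 12) + (13, 6). λ = (6 - 12)/(13 - 2) ≡ 11/11 mod 17. 11⁻¹ ≡ 14 (mod 17), so λ ≡ 1.
  x = λ² - 2 - 13 = 1 - 15 ≡ 3; y = λ·(2 - 3) - 12 ≡ 4. → (3, 4)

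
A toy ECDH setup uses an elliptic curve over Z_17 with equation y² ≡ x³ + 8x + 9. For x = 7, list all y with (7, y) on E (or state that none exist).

x³ + 8x + 9 = 408 ≡ 0 (mod 17).
Only y = 0 satisfies y² ≡ 0.

0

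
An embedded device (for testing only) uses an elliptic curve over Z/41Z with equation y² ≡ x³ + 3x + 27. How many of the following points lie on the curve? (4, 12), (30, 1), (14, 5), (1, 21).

(4, 12): 12² ≡ 21, rhs ≡ 21 → on.
(30, 1): 1² ≡ 1, rhs ≡ 16 → off.
(14, 5): 5² ≡ 25, rhs ≡ 25 → on.
(1, 21): 21² ≡ 31, rhs ≡ 31 → on.

3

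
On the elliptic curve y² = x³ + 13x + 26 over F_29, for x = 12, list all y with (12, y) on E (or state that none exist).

x³ + 13x + 26 = 1910 ≡ 25 (mod 29).
Square roots of 25 mod 29: 5 and 24 (since 5² = 25 ≡ 25).

5, 24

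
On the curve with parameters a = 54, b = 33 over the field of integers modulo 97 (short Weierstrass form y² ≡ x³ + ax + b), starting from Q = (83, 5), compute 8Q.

Double-and-add on 8 = (1000)₂. Start with Q = (83, 5) for the leading 1-bit.
double: tangent at (83, 5): λ = (3·83² + 54)/(2·5) ≡ 60/10. 10⁻¹ ≡ 68 (mod 97), so λ ≡ 60·68 ≡ 6.
  x = λ² - 83 - 83 = 36 - 166 ≡ 64; y = λ·(83 - 64) - 5 ≡ 12. → (64, 12)
double: tangent at (64, 12): λ = (3·64² + 54)/(2·12) ≡ 23/24. 24⁻¹ ≡ 93 (mod 97), so λ ≡ 23·93 ≡ 5.
  x = λ² - 64 - 64 = 25 - 128 ≡ 91; y = λ·(64 - 91) - 12 ≡ 47. → (91, 47)
double: tangent at (91, 47): λ = (3·91² + 54)/(2·47) ≡ 65/94. 94⁻¹ ≡ 32 (mod 97), so λ ≡ 65·32 ≡ 43.
  x = λ² - 91 - 91 = 1849 - 182 ≡ 18; y = λ·(91 - 18) - 47 ≡ 85. → (18, 85)

(18, 85)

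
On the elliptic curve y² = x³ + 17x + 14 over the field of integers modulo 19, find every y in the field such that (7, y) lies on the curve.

x³ + 17x + 14 = 476 ≡ 1 (mod 19).
Square roots of 1 mod 19: 1 and 18 (since 1² = 1 ≡ 1).

1, 18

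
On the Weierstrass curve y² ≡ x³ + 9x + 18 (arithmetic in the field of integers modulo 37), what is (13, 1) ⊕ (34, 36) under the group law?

(13, 1) + (34, 36). λ = (36 - 1)/(34 - 13) ≡ 35/21 mod 37. 21⁻¹ ≡ 30 (mod 37) since 21·30 = 630 ≡ 1, so λ ≡ 14.
  x = λ² - 13 - 34 = 196 - 47 ≡ 1; y = λ·(13 - 1) - 1 ≡ 19. → (1, 19)

(1, 19)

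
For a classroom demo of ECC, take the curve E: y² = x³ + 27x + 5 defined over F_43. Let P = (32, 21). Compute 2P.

(31, 19)

tangent at (32, 21): λ = (3·32² + 27)/(2·21) ≡ 3/42. 42⁻¹ ≡ 42 (mod 43), so λ ≡ 3·42 ≡ 40.
  x = λ² - 32 - 32 = 1600 - 64 ≡ 31; y = λ·(32 - 31) - 21 ≡ 19. → (31, 19)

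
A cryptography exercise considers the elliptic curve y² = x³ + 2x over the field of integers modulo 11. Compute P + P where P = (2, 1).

tangent at (2, 1): λ = (3·2² + 2)/(2·1) ≡ 3/2. 2⁻¹ ≡ 6 (mod 11), so λ ≡ 3·6 ≡ 7.
  x = λ² - 2 - 2 = 49 - 4 ≡ 1; y = λ·(2 - 1) - 1 ≡ 6. → (1, 6)

(1, 6)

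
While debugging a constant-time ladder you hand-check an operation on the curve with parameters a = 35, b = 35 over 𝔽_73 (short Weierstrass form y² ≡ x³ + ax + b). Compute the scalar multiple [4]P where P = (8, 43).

Repeated addition: build up to 4P.
2P: tangent at (8, 43): λ = (3·8² + 35)/(2·43) ≡ 8/13. 13⁻¹ ≡ 45 (mod 73) since 13·45 = 585 ≡ 1, so λ ≡ 8·45 ≡ 68.
  x = λ² - 8 - 8 = 4624 - 16 ≡ 9; y = λ·(8 - 9) - 43 ≡ 35. → (9, 35)
3P: (9, 35) + (8, 43). λ = (43 - 35)/(8 - 9) ≡ 8/72 mod 73. 72⁻¹ ≡ 72 (mod 73), so λ ≡ 65.
  x = λ² - 9 - 8 = 4225 - 17 ≡ 47; y = λ·(9 - 47) - 35 ≡ 50. → (47, 50)
4P: (47, 50) + (8, 43). λ = (43 - 50)/(8 - 47) ≡ 66/34 mod 73. 34⁻¹ ≡ 58 (mod 73), so λ ≡ 32.
  x = λ² - 47 - 8 = 1024 - 55 ≡ 20; y = λ·(47 - 20) - 50 ≡ 11. → (20, 11)

(20, 11)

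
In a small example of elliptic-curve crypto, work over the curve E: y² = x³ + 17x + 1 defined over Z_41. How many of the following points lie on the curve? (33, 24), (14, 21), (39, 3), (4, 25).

2

(33, 24): 24² ≡ 2, rhs ≡ 9 → off.
(14, 21): 21² ≡ 31, rhs ≡ 31 → on.
(39, 3): 3² ≡ 9, rhs ≡ 0 → off.
(4, 25): 25² ≡ 10, rhs ≡ 10 → on.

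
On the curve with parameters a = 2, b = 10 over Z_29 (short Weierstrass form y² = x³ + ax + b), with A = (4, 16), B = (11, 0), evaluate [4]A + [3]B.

(25, 5)

First 4A:
Double-and-add on 4 = (100)₂. Start with A = (4, 16) for the leading 1-bit.
double: tangent at (4, 16): λ = (3·4² + 2)/(2·16) ≡ 21/3. 3⁻¹ ≡ 10 (mod 29), so λ ≡ 21·10 ≡ 7.
  x = λ² - 4 - 4 = 49 - 8 ≡ 12; y = λ·(4 - 12) - 16 ≡ 15. → (12, 15)
double: tangent at (12, 15): λ = (3·12² + 2)/(2·15) ≡ 28/1. 1⁻¹ ≡ 1 (mod 29), so λ ≡ 28·1 ≡ 28.
  x = λ² - 12 - 12 = 784 - 24 ≡ 6; y = λ·(12 - 6) - 15 ≡ 8. → (6, 8)
4A = (6, 8).
Next 3B:
Repeated addition: build up to 3B.
2B: (11, 0) + (11, 0): same x and y₁ ≡ -y₂, so the sum is O.
3B: O + (11, 0) = (11, 0) (identity).
3B = (11, 0).
Finally 4A + 3B:
(6, 8) + (11, 0). λ = (0 - 8)/(11 - 6) ≡ 21/5 mod 29. 5⁻¹ ≡ 6 (mod 29), so λ ≡ 10.
  x = λ² - 6 - 11 = 100 - 17 ≡ 25; y = λ·(6 - 25) - 8 ≡ 5. → (25, 5)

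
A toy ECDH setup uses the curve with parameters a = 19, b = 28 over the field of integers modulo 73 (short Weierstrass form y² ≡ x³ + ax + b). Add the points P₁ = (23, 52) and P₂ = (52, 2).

(23, 52) + (52, 2). λ = (2 - 52)/(52 - 23) ≡ 23/29 mod 73. 29⁻¹ ≡ 68 (mod 73) since 29·68 = 1972 ≡ 1, so λ ≡ 31.
  x = λ² - 23 - 52 = 961 - 75 ≡ 10; y = λ·(23 - 10) - 52 ≡ 59. → (10, 59)

(10, 59)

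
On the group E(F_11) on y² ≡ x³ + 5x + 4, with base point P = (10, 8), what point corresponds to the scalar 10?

(5, 0)

Double-and-add on 10 = (1010)₂. Start with P = (10, 8) for the leading 1-bit.
double: tangent at (10, 8): λ = (3·10² + 5)/(2·8) ≡ 8/5. 5⁻¹ ≡ 9 (mod 11), so λ ≡ 8·9 ≡ 6.
  x = λ² - 10 - 10 = 36 - 20 ≡ 5; y = λ·(10 - 5) - 8 ≡ 0. → (5, 0)
double: (5, 0) + (5, 0): same x and y₁ ≡ -y₂, so the sum is O.
add P: O + (10, 8) = (10, 8) (identity).
double: tangent at (10, 8): λ = (3·10² + 5)/(2·8) ≡ 8/5. 5⁻¹ ≡ 9 (mod 11), so λ ≡ 8·9 ≡ 6.
  x = λ² - 10 - 10 = 36 - 20 ≡ 5; y = λ·(10 - 5) - 8 ≡ 0. → (5, 0)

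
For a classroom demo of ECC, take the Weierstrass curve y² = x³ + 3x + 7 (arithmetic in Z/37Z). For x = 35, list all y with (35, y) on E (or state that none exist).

17, 20

x³ + 3x + 7 = 42987 ≡ 30 (mod 37).
Square roots of 30 mod 37: 17 and 20 (since 17² = 289 ≡ 30).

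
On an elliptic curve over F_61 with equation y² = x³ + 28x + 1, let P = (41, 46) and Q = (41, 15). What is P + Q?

The two points share x = 41 and their y-coordinates satisfy 46 + 15 ≡ 0 (mod 61), so they are inverses. Their sum is O.

O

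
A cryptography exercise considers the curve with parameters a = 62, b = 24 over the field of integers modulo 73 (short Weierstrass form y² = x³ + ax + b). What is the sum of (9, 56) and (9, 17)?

The two points share x = 9 and their y-coordinates satisfy 56 + 17 ≡ 0 (mod 73), so they are inverses. Their sum is the point at infinity.

O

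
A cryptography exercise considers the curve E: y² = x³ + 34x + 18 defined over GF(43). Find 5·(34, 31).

Write G = (34, 31).
Double-and-add on 5 = (101)₂. Start with G = (34, 31) for the leading 1-bit.
double: tangent at (34, 31): λ = (3·34² + 34)/(2·31) ≡ 19/19. 19⁻¹ ≡ 34 (mod 43), so λ ≡ 19·34 ≡ 1.
  x = λ² - 34 - 34 = 1 - 68 ≡ 19; y = λ·(34 - 19) - 31 ≡ 27. → (19, 27)
double: tangent at (19, 27): λ = (3·19² + 34)/(2·27) ≡ 42/11. 11⁻¹ ≡ 4 (mod 43), so λ ≡ 42·4 ≡ 39.
  x = λ² - 19 - 19 = 1521 - 38 ≡ 21; y = λ·(19 - 21) - 27 ≡ 24. → (21, 24)
add G: (21, 24) + (34, 31). λ = (31 - 24)/(34 - 21) ≡ 7/13 mod 43. 13⁻¹ ≡ 10 (mod 43) since 13·10 = 130 ≡ 1, so λ ≡ 27.
  x = λ² - 21 - 34 = 729 - 55 ≡ 29; y = λ·(21 - 29) - 24 ≡ 18. → (29, 18)

(29, 18)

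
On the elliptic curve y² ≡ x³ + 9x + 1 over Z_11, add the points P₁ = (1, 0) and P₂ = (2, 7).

(2, 4)

(1, 0) + (2, 7). λ = (7 - 0)/(2 - 1) ≡ 7/1 mod 11. 1⁻¹ ≡ 1 (mod 11), so λ ≡ 7.
  x = λ² - 1 - 2 = 49 - 3 ≡ 2; y = λ·(1 - 2) - 0 ≡ 4. → (2, 4)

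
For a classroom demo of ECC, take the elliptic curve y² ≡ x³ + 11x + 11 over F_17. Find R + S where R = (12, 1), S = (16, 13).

(12, 1) + (16, 13). λ = (13 - 1)/(16 - 12) ≡ 12/4 mod 17. 4⁻¹ ≡ 13 (mod 17), so λ ≡ 3.
  x = λ² - 12 - 16 = 9 - 28 ≡ 15; y = λ·(12 - 15) - 1 ≡ 7. → (15, 7)

(15, 7)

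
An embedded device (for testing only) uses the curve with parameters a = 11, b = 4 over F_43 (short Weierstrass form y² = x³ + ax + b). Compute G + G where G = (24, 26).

tangent at (24, 26): λ = (3·24² + 11)/(2·26) ≡ 19/9. 9⁻¹ ≡ 24 (mod 43) since 9·24 = 216 ≡ 1, so λ ≡ 19·24 ≡ 26.
  x = λ² - 24 - 24 = 676 - 48 ≡ 26; y = λ·(24 - 26) - 26 ≡ 8. → (26, 8)

(26, 8)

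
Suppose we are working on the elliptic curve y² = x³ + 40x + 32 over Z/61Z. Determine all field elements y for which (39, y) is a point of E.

none

x³ + 40x + 32 = 60911 ≡ 33 (mod 61).
33 is a non-residue mod 61; no y exists.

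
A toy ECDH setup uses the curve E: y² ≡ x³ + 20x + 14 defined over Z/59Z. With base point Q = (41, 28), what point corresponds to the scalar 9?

(41, 31)

Double-and-add on 9 = (1001)₂. Start with Q = (41, 28) for the leading 1-bit.
double: tangent at (41, 28): λ = (3·41² + 20)/(2·28) ≡ 48/56. 56⁻¹ ≡ 39 (mod 59), so λ ≡ 48·39 ≡ 43.
  x = λ² - 41 - 41 = 1849 - 82 ≡ 56; y = λ·(41 - 56) - 28 ≡ 35. → (56, 35)
double: tangent at (56, 35): λ = (3·56² + 20)/(2·35) ≡ 47/11. 11⁻¹ ≡ 43 (mod 59), so λ ≡ 47·43 ≡ 15.
  x = λ² - 56 - 56 = 225 - 112 ≡ 54; y = λ·(56 - 54) - 35 ≡ 54. → (54, 54)
double: tangent at (54, 54): λ = (3·54² + 20)/(2·54) ≡ 36/49. 49⁻¹ ≡ 53 (mod 59), so λ ≡ 36·53 ≡ 20.
  x = λ² - 54 - 54 = 400 - 108 ≡ 56; y = λ·(54 - 56) - 54 ≡ 24. → (56, 24)
add Q: (56, 24) + (41, 28). λ = (28 - 24)/(41 - 56) ≡ 4/44 mod 59. 44⁻¹ ≡ 55 (mod 59), so λ ≡ 43.
  x = λ² - 56 - 41 = 1849 - 97 ≡ 41; y = λ·(56 - 41) - 24 ≡ 31. → (41, 31)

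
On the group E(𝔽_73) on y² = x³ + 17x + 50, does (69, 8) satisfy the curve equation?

y² = 8² ≡ 64; x³ + 17x + 50 = 329732 ≡ 64 (mod 73). 64 = 64.

yes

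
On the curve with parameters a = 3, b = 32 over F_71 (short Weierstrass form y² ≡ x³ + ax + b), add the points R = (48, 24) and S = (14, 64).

(18, 66)

(48, 24) + (14, 64). λ = (64 - 24)/(14 - 48) ≡ 40/37 mod 71. 37⁻¹ ≡ 48 (mod 71), so λ ≡ 3.
  x = λ² - 48 - 14 = 9 - 62 ≡ 18; y = λ·(48 - 18) - 24 ≡ 66. → (18, 66)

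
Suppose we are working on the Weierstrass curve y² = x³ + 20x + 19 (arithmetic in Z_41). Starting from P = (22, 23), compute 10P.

(15, 2)

Repeated addition: build up to 10P.
2P: tangent at (22, 23): λ = (3·22² + 20)/(2·23) ≡ 37/5. 5⁻¹ ≡ 33 (mod 41) since 5·33 = 165 ≡ 1, so λ ≡ 37·33 ≡ 32.
  x = λ² - 22 - 22 = 1024 - 44 ≡ 37; y = λ·(22 - 37) - 23 ≡ 30. → (37, 30)
3P: (37, 30) + (22, 23). λ = (23 - 30)/(22 - 37) ≡ 34/26 mod 41. 26⁻¹ ≡ 30 (mod 41) since 26·30 = 780 ≡ 1, so λ ≡ 36.
  x = λ² - 37 - 22 = 1296 - 59 ≡ 7; y = λ·(37 - 7) - 30 ≡ 25. → (7, 25)
4P: (7, 25) + (22, 23). λ = (23 - 25)/(22 - 7) ≡ 39/15 mod 41. 15⁻¹ ≡ 11 (mod 41) since 15·11 = 165 ≡ 1, so λ ≡ 19.
  x = λ² - 7 - 22 = 361 - 29 ≡ 4; y = λ·(7 - 4) - 25 ≡ 32. → (4, 32)
5P: (4, 32) + (22, 23). λ = (23 - 32)/(22 - 4) ≡ 32/18 mod 41. 18⁻¹ ≡ 16 (mod 41), so λ ≡ 20.
  x = λ² - 4 - 22 = 400 - 26 ≡ 5; y = λ·(4 - 5) - 32 ≡ 30. → (5, 30)
6P: (5, 30) + (22, 23). λ = (23 - 30)/(22 - 5) ≡ 34/17 mod 41. 17⁻¹ ≡ 29 (mod 41) since 17·29 = 493 ≡ 1, so λ ≡ 2.
  x = λ² - 5 - 22 = 4 - 27 ≡ 18; y = λ·(5 - 18) - 30 ≡ 26. → (18, 26)
7P: (18, 26) + (22, 23). λ = (23 - 26)/(22 - 18) ≡ 38/4 mod 41. 4⁻¹ ≡ 31 (mod 41) since 4·31 = 124 ≡ 1, so λ ≡ 30.
  x = λ² - 18 - 22 = 900 - 40 ≡ 40; y = λ·(18 - 40) - 26 ≡ 11. → (40, 11)
8P: (40, 11) + (22, 23). λ = (23 - 11)/(22 - 40) ≡ 12/23 mod 41. 23⁻¹ ≡ 25 (mod 41) since 23·25 = 575 ≡ 1, so λ ≡ 13.
  x = λ² - 40 - 22 = 169 - 62 ≡ 25; y = λ·(40 - 25) - 11 ≡ 20. → (25, 20)
9P: (25, 20) + (22, 23). λ = (23 - 20)/(22 - 25) ≡ 3/38 mod 41. 38⁻¹ ≡ 27 (mod 41), so λ ≡ 40.
  x = λ² - 25 - 22 = 1600 - 47 ≡ 36; y = λ·(25 - 36) - 20 ≡ 32. → (36, 32)
10P: (36, 32) + (22, 23). λ = (23 - 32)/(22 - 36) ≡ 32/27 mod 41. 27⁻¹ ≡ 38 (mod 41) since 27·38 = 1026 ≡ 1, so λ ≡ 27.
  x = λ² - 36 - 22 = 729 - 58 ≡ 15; y = λ·(36 - 15) - 32 ≡ 2. → (15, 2)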